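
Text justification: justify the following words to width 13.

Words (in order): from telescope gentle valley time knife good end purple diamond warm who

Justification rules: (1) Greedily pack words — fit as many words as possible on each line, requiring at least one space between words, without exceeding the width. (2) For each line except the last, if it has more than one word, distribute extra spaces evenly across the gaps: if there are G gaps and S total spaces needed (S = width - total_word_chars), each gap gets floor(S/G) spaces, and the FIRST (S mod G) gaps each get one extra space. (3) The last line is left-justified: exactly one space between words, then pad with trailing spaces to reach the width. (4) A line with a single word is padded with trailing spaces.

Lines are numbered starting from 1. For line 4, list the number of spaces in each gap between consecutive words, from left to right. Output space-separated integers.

Line 1: ['from'] (min_width=4, slack=9)
Line 2: ['telescope'] (min_width=9, slack=4)
Line 3: ['gentle', 'valley'] (min_width=13, slack=0)
Line 4: ['time', 'knife'] (min_width=10, slack=3)
Line 5: ['good', 'end'] (min_width=8, slack=5)
Line 6: ['purple'] (min_width=6, slack=7)
Line 7: ['diamond', 'warm'] (min_width=12, slack=1)
Line 8: ['who'] (min_width=3, slack=10)

Answer: 4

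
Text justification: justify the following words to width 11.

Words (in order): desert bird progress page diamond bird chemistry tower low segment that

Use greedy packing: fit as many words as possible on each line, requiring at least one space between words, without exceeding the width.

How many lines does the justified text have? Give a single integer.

Answer: 9

Derivation:
Line 1: ['desert', 'bird'] (min_width=11, slack=0)
Line 2: ['progress'] (min_width=8, slack=3)
Line 3: ['page'] (min_width=4, slack=7)
Line 4: ['diamond'] (min_width=7, slack=4)
Line 5: ['bird'] (min_width=4, slack=7)
Line 6: ['chemistry'] (min_width=9, slack=2)
Line 7: ['tower', 'low'] (min_width=9, slack=2)
Line 8: ['segment'] (min_width=7, slack=4)
Line 9: ['that'] (min_width=4, slack=7)
Total lines: 9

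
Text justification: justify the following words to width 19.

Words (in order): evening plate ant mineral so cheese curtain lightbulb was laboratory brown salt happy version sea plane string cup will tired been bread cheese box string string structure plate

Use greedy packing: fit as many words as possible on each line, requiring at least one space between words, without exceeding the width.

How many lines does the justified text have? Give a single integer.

Line 1: ['evening', 'plate', 'ant'] (min_width=17, slack=2)
Line 2: ['mineral', 'so', 'cheese'] (min_width=17, slack=2)
Line 3: ['curtain', 'lightbulb'] (min_width=17, slack=2)
Line 4: ['was', 'laboratory'] (min_width=14, slack=5)
Line 5: ['brown', 'salt', 'happy'] (min_width=16, slack=3)
Line 6: ['version', 'sea', 'plane'] (min_width=17, slack=2)
Line 7: ['string', 'cup', 'will'] (min_width=15, slack=4)
Line 8: ['tired', 'been', 'bread'] (min_width=16, slack=3)
Line 9: ['cheese', 'box', 'string'] (min_width=17, slack=2)
Line 10: ['string', 'structure'] (min_width=16, slack=3)
Line 11: ['plate'] (min_width=5, slack=14)
Total lines: 11

Answer: 11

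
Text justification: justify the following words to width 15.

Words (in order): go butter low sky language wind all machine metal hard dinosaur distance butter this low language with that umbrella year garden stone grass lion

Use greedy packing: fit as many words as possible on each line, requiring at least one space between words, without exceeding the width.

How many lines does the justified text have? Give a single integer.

Line 1: ['go', 'butter', 'low'] (min_width=13, slack=2)
Line 2: ['sky', 'language'] (min_width=12, slack=3)
Line 3: ['wind', 'all'] (min_width=8, slack=7)
Line 4: ['machine', 'metal'] (min_width=13, slack=2)
Line 5: ['hard', 'dinosaur'] (min_width=13, slack=2)
Line 6: ['distance', 'butter'] (min_width=15, slack=0)
Line 7: ['this', 'low'] (min_width=8, slack=7)
Line 8: ['language', 'with'] (min_width=13, slack=2)
Line 9: ['that', 'umbrella'] (min_width=13, slack=2)
Line 10: ['year', 'garden'] (min_width=11, slack=4)
Line 11: ['stone', 'grass'] (min_width=11, slack=4)
Line 12: ['lion'] (min_width=4, slack=11)
Total lines: 12

Answer: 12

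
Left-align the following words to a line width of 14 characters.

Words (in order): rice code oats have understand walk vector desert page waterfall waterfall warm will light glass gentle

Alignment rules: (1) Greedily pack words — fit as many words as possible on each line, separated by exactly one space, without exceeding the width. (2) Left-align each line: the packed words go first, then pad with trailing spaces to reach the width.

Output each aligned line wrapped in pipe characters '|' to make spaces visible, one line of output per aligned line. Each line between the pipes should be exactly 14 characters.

Line 1: ['rice', 'code', 'oats'] (min_width=14, slack=0)
Line 2: ['have'] (min_width=4, slack=10)
Line 3: ['understand'] (min_width=10, slack=4)
Line 4: ['walk', 'vector'] (min_width=11, slack=3)
Line 5: ['desert', 'page'] (min_width=11, slack=3)
Line 6: ['waterfall'] (min_width=9, slack=5)
Line 7: ['waterfall', 'warm'] (min_width=14, slack=0)
Line 8: ['will', 'light'] (min_width=10, slack=4)
Line 9: ['glass', 'gentle'] (min_width=12, slack=2)

Answer: |rice code oats|
|have          |
|understand    |
|walk vector   |
|desert page   |
|waterfall     |
|waterfall warm|
|will light    |
|glass gentle  |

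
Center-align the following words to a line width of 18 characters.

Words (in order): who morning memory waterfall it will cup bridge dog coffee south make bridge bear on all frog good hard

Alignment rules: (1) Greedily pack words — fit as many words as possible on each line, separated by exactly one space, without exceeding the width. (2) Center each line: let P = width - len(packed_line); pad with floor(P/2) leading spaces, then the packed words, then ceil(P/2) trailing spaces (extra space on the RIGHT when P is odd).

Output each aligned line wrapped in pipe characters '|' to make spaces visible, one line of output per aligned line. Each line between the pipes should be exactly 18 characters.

Line 1: ['who', 'morning', 'memory'] (min_width=18, slack=0)
Line 2: ['waterfall', 'it', 'will'] (min_width=17, slack=1)
Line 3: ['cup', 'bridge', 'dog'] (min_width=14, slack=4)
Line 4: ['coffee', 'south', 'make'] (min_width=17, slack=1)
Line 5: ['bridge', 'bear', 'on', 'all'] (min_width=18, slack=0)
Line 6: ['frog', 'good', 'hard'] (min_width=14, slack=4)

Answer: |who morning memory|
|waterfall it will |
|  cup bridge dog  |
|coffee south make |
|bridge bear on all|
|  frog good hard  |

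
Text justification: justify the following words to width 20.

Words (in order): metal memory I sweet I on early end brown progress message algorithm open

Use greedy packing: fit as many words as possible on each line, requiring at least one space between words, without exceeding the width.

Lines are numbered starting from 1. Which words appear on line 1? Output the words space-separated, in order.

Line 1: ['metal', 'memory', 'I', 'sweet'] (min_width=20, slack=0)
Line 2: ['I', 'on', 'early', 'end', 'brown'] (min_width=20, slack=0)
Line 3: ['progress', 'message'] (min_width=16, slack=4)
Line 4: ['algorithm', 'open'] (min_width=14, slack=6)

Answer: metal memory I sweet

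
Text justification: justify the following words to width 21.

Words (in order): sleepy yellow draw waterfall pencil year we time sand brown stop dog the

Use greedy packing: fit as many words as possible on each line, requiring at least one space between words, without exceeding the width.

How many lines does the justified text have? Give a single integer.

Answer: 4

Derivation:
Line 1: ['sleepy', 'yellow', 'draw'] (min_width=18, slack=3)
Line 2: ['waterfall', 'pencil', 'year'] (min_width=21, slack=0)
Line 3: ['we', 'time', 'sand', 'brown'] (min_width=18, slack=3)
Line 4: ['stop', 'dog', 'the'] (min_width=12, slack=9)
Total lines: 4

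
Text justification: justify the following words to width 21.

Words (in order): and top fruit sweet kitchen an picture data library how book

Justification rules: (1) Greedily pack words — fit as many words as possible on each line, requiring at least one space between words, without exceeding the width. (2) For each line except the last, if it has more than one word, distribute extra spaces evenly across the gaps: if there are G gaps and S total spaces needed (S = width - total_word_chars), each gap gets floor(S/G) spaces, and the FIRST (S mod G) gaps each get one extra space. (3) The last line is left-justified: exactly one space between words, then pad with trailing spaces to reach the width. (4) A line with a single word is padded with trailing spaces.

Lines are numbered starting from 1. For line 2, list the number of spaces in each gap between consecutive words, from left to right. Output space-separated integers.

Line 1: ['and', 'top', 'fruit', 'sweet'] (min_width=19, slack=2)
Line 2: ['kitchen', 'an', 'picture'] (min_width=18, slack=3)
Line 3: ['data', 'library', 'how', 'book'] (min_width=21, slack=0)

Answer: 3 2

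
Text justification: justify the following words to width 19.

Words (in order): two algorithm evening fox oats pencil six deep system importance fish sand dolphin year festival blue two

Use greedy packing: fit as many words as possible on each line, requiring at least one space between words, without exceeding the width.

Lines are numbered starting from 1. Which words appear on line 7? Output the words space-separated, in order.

Line 1: ['two', 'algorithm'] (min_width=13, slack=6)
Line 2: ['evening', 'fox', 'oats'] (min_width=16, slack=3)
Line 3: ['pencil', 'six', 'deep'] (min_width=15, slack=4)
Line 4: ['system', 'importance'] (min_width=17, slack=2)
Line 5: ['fish', 'sand', 'dolphin'] (min_width=17, slack=2)
Line 6: ['year', 'festival', 'blue'] (min_width=18, slack=1)
Line 7: ['two'] (min_width=3, slack=16)

Answer: two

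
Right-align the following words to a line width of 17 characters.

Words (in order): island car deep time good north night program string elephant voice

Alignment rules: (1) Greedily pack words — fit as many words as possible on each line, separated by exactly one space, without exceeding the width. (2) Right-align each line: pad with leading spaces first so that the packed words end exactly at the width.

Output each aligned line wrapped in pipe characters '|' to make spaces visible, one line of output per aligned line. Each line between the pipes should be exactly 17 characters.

Line 1: ['island', 'car', 'deep'] (min_width=15, slack=2)
Line 2: ['time', 'good', 'north'] (min_width=15, slack=2)
Line 3: ['night', 'program'] (min_width=13, slack=4)
Line 4: ['string', 'elephant'] (min_width=15, slack=2)
Line 5: ['voice'] (min_width=5, slack=12)

Answer: |  island car deep|
|  time good north|
|    night program|
|  string elephant|
|            voice|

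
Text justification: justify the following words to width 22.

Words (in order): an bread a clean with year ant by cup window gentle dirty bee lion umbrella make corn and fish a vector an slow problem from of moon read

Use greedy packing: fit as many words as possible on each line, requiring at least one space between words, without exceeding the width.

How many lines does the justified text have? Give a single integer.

Line 1: ['an', 'bread', 'a', 'clean', 'with'] (min_width=21, slack=1)
Line 2: ['year', 'ant', 'by', 'cup', 'window'] (min_width=22, slack=0)
Line 3: ['gentle', 'dirty', 'bee', 'lion'] (min_width=21, slack=1)
Line 4: ['umbrella', 'make', 'corn', 'and'] (min_width=22, slack=0)
Line 5: ['fish', 'a', 'vector', 'an', 'slow'] (min_width=21, slack=1)
Line 6: ['problem', 'from', 'of', 'moon'] (min_width=20, slack=2)
Line 7: ['read'] (min_width=4, slack=18)
Total lines: 7

Answer: 7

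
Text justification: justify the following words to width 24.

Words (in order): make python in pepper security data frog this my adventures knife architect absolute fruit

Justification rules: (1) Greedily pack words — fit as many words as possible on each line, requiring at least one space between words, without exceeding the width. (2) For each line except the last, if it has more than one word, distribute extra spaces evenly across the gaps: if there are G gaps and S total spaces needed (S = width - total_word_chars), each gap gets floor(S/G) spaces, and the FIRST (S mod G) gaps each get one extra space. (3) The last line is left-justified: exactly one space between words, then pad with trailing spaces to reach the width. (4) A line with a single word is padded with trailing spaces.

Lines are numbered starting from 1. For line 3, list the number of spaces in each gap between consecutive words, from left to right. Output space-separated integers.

Answer: 4 3

Derivation:
Line 1: ['make', 'python', 'in', 'pepper'] (min_width=21, slack=3)
Line 2: ['security', 'data', 'frog', 'this'] (min_width=23, slack=1)
Line 3: ['my', 'adventures', 'knife'] (min_width=19, slack=5)
Line 4: ['architect', 'absolute', 'fruit'] (min_width=24, slack=0)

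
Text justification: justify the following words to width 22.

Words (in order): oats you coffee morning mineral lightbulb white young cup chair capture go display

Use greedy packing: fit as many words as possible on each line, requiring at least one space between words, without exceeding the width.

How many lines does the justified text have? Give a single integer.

Line 1: ['oats', 'you', 'coffee'] (min_width=15, slack=7)
Line 2: ['morning', 'mineral'] (min_width=15, slack=7)
Line 3: ['lightbulb', 'white', 'young'] (min_width=21, slack=1)
Line 4: ['cup', 'chair', 'capture', 'go'] (min_width=20, slack=2)
Line 5: ['display'] (min_width=7, slack=15)
Total lines: 5

Answer: 5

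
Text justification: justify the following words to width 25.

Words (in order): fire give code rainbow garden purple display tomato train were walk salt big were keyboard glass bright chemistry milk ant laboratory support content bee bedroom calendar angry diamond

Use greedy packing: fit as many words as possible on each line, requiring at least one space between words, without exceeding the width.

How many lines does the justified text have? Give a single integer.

Answer: 9

Derivation:
Line 1: ['fire', 'give', 'code', 'rainbow'] (min_width=22, slack=3)
Line 2: ['garden', 'purple', 'display'] (min_width=21, slack=4)
Line 3: ['tomato', 'train', 'were', 'walk'] (min_width=22, slack=3)
Line 4: ['salt', 'big', 'were', 'keyboard'] (min_width=22, slack=3)
Line 5: ['glass', 'bright', 'chemistry'] (min_width=22, slack=3)
Line 6: ['milk', 'ant', 'laboratory'] (min_width=19, slack=6)
Line 7: ['support', 'content', 'bee'] (min_width=19, slack=6)
Line 8: ['bedroom', 'calendar', 'angry'] (min_width=22, slack=3)
Line 9: ['diamond'] (min_width=7, slack=18)
Total lines: 9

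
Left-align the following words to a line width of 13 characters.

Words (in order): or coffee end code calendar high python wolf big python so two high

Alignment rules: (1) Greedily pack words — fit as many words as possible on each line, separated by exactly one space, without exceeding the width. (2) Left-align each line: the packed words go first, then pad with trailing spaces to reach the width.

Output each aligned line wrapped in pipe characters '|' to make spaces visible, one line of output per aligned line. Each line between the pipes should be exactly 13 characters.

Answer: |or coffee end|
|code calendar|
|high python  |
|wolf big     |
|python so two|
|high         |

Derivation:
Line 1: ['or', 'coffee', 'end'] (min_width=13, slack=0)
Line 2: ['code', 'calendar'] (min_width=13, slack=0)
Line 3: ['high', 'python'] (min_width=11, slack=2)
Line 4: ['wolf', 'big'] (min_width=8, slack=5)
Line 5: ['python', 'so', 'two'] (min_width=13, slack=0)
Line 6: ['high'] (min_width=4, slack=9)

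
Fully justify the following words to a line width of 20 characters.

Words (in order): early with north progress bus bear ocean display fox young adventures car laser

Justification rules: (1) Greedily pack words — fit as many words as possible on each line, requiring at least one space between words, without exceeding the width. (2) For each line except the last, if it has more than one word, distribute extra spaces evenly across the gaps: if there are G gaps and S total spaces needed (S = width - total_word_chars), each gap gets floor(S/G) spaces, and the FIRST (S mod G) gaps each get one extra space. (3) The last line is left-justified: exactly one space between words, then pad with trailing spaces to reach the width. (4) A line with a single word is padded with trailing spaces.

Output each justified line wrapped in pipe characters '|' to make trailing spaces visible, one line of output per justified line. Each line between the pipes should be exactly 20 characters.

Line 1: ['early', 'with', 'north'] (min_width=16, slack=4)
Line 2: ['progress', 'bus', 'bear'] (min_width=17, slack=3)
Line 3: ['ocean', 'display', 'fox'] (min_width=17, slack=3)
Line 4: ['young', 'adventures', 'car'] (min_width=20, slack=0)
Line 5: ['laser'] (min_width=5, slack=15)

Answer: |early   with   north|
|progress   bus  bear|
|ocean   display  fox|
|young adventures car|
|laser               |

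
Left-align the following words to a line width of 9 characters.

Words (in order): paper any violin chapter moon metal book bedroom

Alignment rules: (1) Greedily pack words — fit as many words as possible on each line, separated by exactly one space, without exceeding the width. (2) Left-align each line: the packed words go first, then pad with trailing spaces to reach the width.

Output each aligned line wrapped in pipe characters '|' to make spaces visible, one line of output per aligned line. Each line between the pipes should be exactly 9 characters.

Line 1: ['paper', 'any'] (min_width=9, slack=0)
Line 2: ['violin'] (min_width=6, slack=3)
Line 3: ['chapter'] (min_width=7, slack=2)
Line 4: ['moon'] (min_width=4, slack=5)
Line 5: ['metal'] (min_width=5, slack=4)
Line 6: ['book'] (min_width=4, slack=5)
Line 7: ['bedroom'] (min_width=7, slack=2)

Answer: |paper any|
|violin   |
|chapter  |
|moon     |
|metal    |
|book     |
|bedroom  |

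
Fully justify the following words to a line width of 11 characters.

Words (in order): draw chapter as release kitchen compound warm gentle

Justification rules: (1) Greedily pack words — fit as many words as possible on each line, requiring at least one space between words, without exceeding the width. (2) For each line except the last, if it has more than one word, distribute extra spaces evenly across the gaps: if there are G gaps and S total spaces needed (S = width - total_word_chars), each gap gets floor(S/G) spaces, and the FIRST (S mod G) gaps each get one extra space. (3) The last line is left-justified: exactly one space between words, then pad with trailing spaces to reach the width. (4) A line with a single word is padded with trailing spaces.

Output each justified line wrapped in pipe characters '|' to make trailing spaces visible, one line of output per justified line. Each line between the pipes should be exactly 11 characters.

Answer: |draw       |
|chapter  as|
|release    |
|kitchen    |
|compound   |
|warm gentle|

Derivation:
Line 1: ['draw'] (min_width=4, slack=7)
Line 2: ['chapter', 'as'] (min_width=10, slack=1)
Line 3: ['release'] (min_width=7, slack=4)
Line 4: ['kitchen'] (min_width=7, slack=4)
Line 5: ['compound'] (min_width=8, slack=3)
Line 6: ['warm', 'gentle'] (min_width=11, slack=0)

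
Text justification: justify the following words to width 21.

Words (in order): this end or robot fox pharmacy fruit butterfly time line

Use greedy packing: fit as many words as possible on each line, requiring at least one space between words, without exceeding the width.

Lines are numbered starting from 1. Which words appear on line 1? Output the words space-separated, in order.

Answer: this end or robot fox

Derivation:
Line 1: ['this', 'end', 'or', 'robot', 'fox'] (min_width=21, slack=0)
Line 2: ['pharmacy', 'fruit'] (min_width=14, slack=7)
Line 3: ['butterfly', 'time', 'line'] (min_width=19, slack=2)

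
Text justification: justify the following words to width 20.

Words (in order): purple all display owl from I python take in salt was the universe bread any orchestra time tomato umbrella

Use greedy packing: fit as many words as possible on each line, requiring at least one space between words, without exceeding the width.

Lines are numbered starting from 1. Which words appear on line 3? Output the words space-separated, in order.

Answer: take in salt was the

Derivation:
Line 1: ['purple', 'all', 'display'] (min_width=18, slack=2)
Line 2: ['owl', 'from', 'I', 'python'] (min_width=17, slack=3)
Line 3: ['take', 'in', 'salt', 'was', 'the'] (min_width=20, slack=0)
Line 4: ['universe', 'bread', 'any'] (min_width=18, slack=2)
Line 5: ['orchestra', 'time'] (min_width=14, slack=6)
Line 6: ['tomato', 'umbrella'] (min_width=15, slack=5)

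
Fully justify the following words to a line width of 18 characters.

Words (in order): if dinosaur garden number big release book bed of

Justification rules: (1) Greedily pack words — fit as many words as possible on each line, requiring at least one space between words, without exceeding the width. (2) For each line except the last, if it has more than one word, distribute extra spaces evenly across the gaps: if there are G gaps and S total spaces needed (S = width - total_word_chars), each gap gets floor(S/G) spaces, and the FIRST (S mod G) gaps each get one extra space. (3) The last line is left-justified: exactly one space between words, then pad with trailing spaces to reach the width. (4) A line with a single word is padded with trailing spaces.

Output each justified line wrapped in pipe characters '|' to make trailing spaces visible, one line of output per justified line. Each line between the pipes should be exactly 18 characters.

Answer: |if dinosaur garden|
|number big release|
|book bed of       |

Derivation:
Line 1: ['if', 'dinosaur', 'garden'] (min_width=18, slack=0)
Line 2: ['number', 'big', 'release'] (min_width=18, slack=0)
Line 3: ['book', 'bed', 'of'] (min_width=11, slack=7)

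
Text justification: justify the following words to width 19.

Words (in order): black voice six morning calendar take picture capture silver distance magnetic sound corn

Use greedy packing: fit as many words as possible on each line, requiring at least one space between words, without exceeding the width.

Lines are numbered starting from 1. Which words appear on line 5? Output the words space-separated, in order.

Line 1: ['black', 'voice', 'six'] (min_width=15, slack=4)
Line 2: ['morning', 'calendar'] (min_width=16, slack=3)
Line 3: ['take', 'picture'] (min_width=12, slack=7)
Line 4: ['capture', 'silver'] (min_width=14, slack=5)
Line 5: ['distance', 'magnetic'] (min_width=17, slack=2)
Line 6: ['sound', 'corn'] (min_width=10, slack=9)

Answer: distance magnetic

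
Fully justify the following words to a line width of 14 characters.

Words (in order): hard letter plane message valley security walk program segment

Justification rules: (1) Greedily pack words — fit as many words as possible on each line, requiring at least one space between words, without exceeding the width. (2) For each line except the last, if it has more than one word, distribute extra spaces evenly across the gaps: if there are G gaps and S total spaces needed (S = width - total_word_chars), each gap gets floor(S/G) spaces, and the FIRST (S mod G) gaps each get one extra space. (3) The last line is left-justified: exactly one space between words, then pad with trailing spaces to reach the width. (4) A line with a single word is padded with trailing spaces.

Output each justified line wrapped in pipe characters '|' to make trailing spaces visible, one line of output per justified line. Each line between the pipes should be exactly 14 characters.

Line 1: ['hard', 'letter'] (min_width=11, slack=3)
Line 2: ['plane', 'message'] (min_width=13, slack=1)
Line 3: ['valley'] (min_width=6, slack=8)
Line 4: ['security', 'walk'] (min_width=13, slack=1)
Line 5: ['program'] (min_width=7, slack=7)
Line 6: ['segment'] (min_width=7, slack=7)

Answer: |hard    letter|
|plane  message|
|valley        |
|security  walk|
|program       |
|segment       |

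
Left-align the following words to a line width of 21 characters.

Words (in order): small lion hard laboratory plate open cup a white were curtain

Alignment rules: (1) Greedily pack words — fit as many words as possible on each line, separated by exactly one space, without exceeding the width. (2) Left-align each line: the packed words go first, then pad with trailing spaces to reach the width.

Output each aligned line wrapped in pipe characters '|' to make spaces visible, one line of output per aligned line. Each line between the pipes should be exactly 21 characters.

Answer: |small lion hard      |
|laboratory plate open|
|cup a white were     |
|curtain              |

Derivation:
Line 1: ['small', 'lion', 'hard'] (min_width=15, slack=6)
Line 2: ['laboratory', 'plate', 'open'] (min_width=21, slack=0)
Line 3: ['cup', 'a', 'white', 'were'] (min_width=16, slack=5)
Line 4: ['curtain'] (min_width=7, slack=14)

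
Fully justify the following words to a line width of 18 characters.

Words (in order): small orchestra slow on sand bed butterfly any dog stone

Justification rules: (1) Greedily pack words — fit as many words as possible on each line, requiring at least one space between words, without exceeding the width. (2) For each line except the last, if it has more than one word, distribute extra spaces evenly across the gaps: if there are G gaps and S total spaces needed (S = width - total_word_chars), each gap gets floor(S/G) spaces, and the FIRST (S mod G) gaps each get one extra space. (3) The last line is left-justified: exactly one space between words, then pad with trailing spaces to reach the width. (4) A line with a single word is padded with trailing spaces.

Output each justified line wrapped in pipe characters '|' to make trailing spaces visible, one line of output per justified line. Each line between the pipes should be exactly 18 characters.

Line 1: ['small', 'orchestra'] (min_width=15, slack=3)
Line 2: ['slow', 'on', 'sand', 'bed'] (min_width=16, slack=2)
Line 3: ['butterfly', 'any', 'dog'] (min_width=17, slack=1)
Line 4: ['stone'] (min_width=5, slack=13)

Answer: |small    orchestra|
|slow  on  sand bed|
|butterfly  any dog|
|stone             |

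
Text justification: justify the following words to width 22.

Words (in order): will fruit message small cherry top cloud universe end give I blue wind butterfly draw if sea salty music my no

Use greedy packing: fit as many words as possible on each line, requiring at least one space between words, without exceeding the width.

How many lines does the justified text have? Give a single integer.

Answer: 6

Derivation:
Line 1: ['will', 'fruit', 'message'] (min_width=18, slack=4)
Line 2: ['small', 'cherry', 'top', 'cloud'] (min_width=22, slack=0)
Line 3: ['universe', 'end', 'give', 'I'] (min_width=19, slack=3)
Line 4: ['blue', 'wind', 'butterfly'] (min_width=19, slack=3)
Line 5: ['draw', 'if', 'sea', 'salty'] (min_width=17, slack=5)
Line 6: ['music', 'my', 'no'] (min_width=11, slack=11)
Total lines: 6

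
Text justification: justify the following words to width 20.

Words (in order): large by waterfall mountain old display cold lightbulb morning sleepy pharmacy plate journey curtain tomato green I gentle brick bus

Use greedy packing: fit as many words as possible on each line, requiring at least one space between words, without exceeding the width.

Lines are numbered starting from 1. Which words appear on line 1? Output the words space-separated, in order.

Line 1: ['large', 'by', 'waterfall'] (min_width=18, slack=2)
Line 2: ['mountain', 'old', 'display'] (min_width=20, slack=0)
Line 3: ['cold', 'lightbulb'] (min_width=14, slack=6)
Line 4: ['morning', 'sleepy'] (min_width=14, slack=6)
Line 5: ['pharmacy', 'plate'] (min_width=14, slack=6)
Line 6: ['journey', 'curtain'] (min_width=15, slack=5)
Line 7: ['tomato', 'green', 'I'] (min_width=14, slack=6)
Line 8: ['gentle', 'brick', 'bus'] (min_width=16, slack=4)

Answer: large by waterfall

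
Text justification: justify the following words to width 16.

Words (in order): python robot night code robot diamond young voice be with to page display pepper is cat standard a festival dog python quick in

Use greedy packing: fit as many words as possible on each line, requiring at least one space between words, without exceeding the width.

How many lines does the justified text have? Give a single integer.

Answer: 9

Derivation:
Line 1: ['python', 'robot'] (min_width=12, slack=4)
Line 2: ['night', 'code', 'robot'] (min_width=16, slack=0)
Line 3: ['diamond', 'young'] (min_width=13, slack=3)
Line 4: ['voice', 'be', 'with', 'to'] (min_width=16, slack=0)
Line 5: ['page', 'display'] (min_width=12, slack=4)
Line 6: ['pepper', 'is', 'cat'] (min_width=13, slack=3)
Line 7: ['standard', 'a'] (min_width=10, slack=6)
Line 8: ['festival', 'dog'] (min_width=12, slack=4)
Line 9: ['python', 'quick', 'in'] (min_width=15, slack=1)
Total lines: 9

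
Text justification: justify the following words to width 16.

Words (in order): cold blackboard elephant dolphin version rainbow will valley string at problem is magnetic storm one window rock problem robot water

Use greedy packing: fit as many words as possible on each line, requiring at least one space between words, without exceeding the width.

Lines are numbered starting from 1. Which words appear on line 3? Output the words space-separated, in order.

Answer: version rainbow

Derivation:
Line 1: ['cold', 'blackboard'] (min_width=15, slack=1)
Line 2: ['elephant', 'dolphin'] (min_width=16, slack=0)
Line 3: ['version', 'rainbow'] (min_width=15, slack=1)
Line 4: ['will', 'valley'] (min_width=11, slack=5)
Line 5: ['string', 'at'] (min_width=9, slack=7)
Line 6: ['problem', 'is'] (min_width=10, slack=6)
Line 7: ['magnetic', 'storm'] (min_width=14, slack=2)
Line 8: ['one', 'window', 'rock'] (min_width=15, slack=1)
Line 9: ['problem', 'robot'] (min_width=13, slack=3)
Line 10: ['water'] (min_width=5, slack=11)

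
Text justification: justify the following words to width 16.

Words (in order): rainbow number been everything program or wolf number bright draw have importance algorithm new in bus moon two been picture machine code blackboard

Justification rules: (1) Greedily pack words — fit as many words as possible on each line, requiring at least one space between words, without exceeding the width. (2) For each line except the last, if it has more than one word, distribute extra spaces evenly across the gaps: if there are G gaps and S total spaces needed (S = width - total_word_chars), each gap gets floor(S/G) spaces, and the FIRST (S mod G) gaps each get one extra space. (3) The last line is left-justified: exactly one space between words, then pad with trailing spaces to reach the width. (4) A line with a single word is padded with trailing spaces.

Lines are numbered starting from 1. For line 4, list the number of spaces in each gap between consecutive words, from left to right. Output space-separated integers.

Answer: 4

Derivation:
Line 1: ['rainbow', 'number'] (min_width=14, slack=2)
Line 2: ['been', 'everything'] (min_width=15, slack=1)
Line 3: ['program', 'or', 'wolf'] (min_width=15, slack=1)
Line 4: ['number', 'bright'] (min_width=13, slack=3)
Line 5: ['draw', 'have'] (min_width=9, slack=7)
Line 6: ['importance'] (min_width=10, slack=6)
Line 7: ['algorithm', 'new', 'in'] (min_width=16, slack=0)
Line 8: ['bus', 'moon', 'two'] (min_width=12, slack=4)
Line 9: ['been', 'picture'] (min_width=12, slack=4)
Line 10: ['machine', 'code'] (min_width=12, slack=4)
Line 11: ['blackboard'] (min_width=10, slack=6)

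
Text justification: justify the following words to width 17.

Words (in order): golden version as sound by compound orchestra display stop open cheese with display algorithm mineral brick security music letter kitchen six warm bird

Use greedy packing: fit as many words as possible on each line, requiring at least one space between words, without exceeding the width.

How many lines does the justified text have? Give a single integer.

Answer: 10

Derivation:
Line 1: ['golden', 'version', 'as'] (min_width=17, slack=0)
Line 2: ['sound', 'by', 'compound'] (min_width=17, slack=0)
Line 3: ['orchestra', 'display'] (min_width=17, slack=0)
Line 4: ['stop', 'open', 'cheese'] (min_width=16, slack=1)
Line 5: ['with', 'display'] (min_width=12, slack=5)
Line 6: ['algorithm', 'mineral'] (min_width=17, slack=0)
Line 7: ['brick', 'security'] (min_width=14, slack=3)
Line 8: ['music', 'letter'] (min_width=12, slack=5)
Line 9: ['kitchen', 'six', 'warm'] (min_width=16, slack=1)
Line 10: ['bird'] (min_width=4, slack=13)
Total lines: 10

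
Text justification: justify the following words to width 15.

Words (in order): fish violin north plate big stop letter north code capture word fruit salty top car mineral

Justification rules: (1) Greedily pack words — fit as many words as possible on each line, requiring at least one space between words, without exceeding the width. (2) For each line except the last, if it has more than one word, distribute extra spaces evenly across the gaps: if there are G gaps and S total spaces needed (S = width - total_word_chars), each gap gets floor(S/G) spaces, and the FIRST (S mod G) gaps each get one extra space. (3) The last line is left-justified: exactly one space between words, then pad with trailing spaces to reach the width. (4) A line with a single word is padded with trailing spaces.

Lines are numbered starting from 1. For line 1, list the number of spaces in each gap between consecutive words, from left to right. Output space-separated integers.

Line 1: ['fish', 'violin'] (min_width=11, slack=4)
Line 2: ['north', 'plate', 'big'] (min_width=15, slack=0)
Line 3: ['stop', 'letter'] (min_width=11, slack=4)
Line 4: ['north', 'code'] (min_width=10, slack=5)
Line 5: ['capture', 'word'] (min_width=12, slack=3)
Line 6: ['fruit', 'salty', 'top'] (min_width=15, slack=0)
Line 7: ['car', 'mineral'] (min_width=11, slack=4)

Answer: 5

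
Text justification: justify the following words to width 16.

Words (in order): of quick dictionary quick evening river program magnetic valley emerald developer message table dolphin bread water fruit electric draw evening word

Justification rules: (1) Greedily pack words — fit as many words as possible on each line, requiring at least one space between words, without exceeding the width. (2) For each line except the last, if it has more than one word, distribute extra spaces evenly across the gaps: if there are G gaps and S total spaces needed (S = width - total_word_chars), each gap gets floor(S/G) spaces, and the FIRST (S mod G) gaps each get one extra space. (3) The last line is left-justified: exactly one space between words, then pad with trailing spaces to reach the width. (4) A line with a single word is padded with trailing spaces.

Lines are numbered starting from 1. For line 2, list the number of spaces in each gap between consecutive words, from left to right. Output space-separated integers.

Line 1: ['of', 'quick'] (min_width=8, slack=8)
Line 2: ['dictionary', 'quick'] (min_width=16, slack=0)
Line 3: ['evening', 'river'] (min_width=13, slack=3)
Line 4: ['program', 'magnetic'] (min_width=16, slack=0)
Line 5: ['valley', 'emerald'] (min_width=14, slack=2)
Line 6: ['developer'] (min_width=9, slack=7)
Line 7: ['message', 'table'] (min_width=13, slack=3)
Line 8: ['dolphin', 'bread'] (min_width=13, slack=3)
Line 9: ['water', 'fruit'] (min_width=11, slack=5)
Line 10: ['electric', 'draw'] (min_width=13, slack=3)
Line 11: ['evening', 'word'] (min_width=12, slack=4)

Answer: 1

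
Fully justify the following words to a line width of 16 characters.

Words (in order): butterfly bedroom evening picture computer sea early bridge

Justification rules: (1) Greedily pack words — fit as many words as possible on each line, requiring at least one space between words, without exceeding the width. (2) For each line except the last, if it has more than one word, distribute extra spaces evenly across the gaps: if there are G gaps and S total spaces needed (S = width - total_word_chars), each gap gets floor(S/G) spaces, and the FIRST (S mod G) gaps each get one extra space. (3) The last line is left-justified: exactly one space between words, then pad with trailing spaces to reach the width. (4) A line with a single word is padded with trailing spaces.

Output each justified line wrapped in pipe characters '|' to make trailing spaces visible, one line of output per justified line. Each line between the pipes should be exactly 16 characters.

Line 1: ['butterfly'] (min_width=9, slack=7)
Line 2: ['bedroom', 'evening'] (min_width=15, slack=1)
Line 3: ['picture', 'computer'] (min_width=16, slack=0)
Line 4: ['sea', 'early', 'bridge'] (min_width=16, slack=0)

Answer: |butterfly       |
|bedroom  evening|
|picture computer|
|sea early bridge|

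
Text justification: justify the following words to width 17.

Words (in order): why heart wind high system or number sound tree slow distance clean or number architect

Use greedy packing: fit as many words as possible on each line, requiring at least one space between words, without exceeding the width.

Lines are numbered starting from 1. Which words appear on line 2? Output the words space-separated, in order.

Answer: high system or

Derivation:
Line 1: ['why', 'heart', 'wind'] (min_width=14, slack=3)
Line 2: ['high', 'system', 'or'] (min_width=14, slack=3)
Line 3: ['number', 'sound', 'tree'] (min_width=17, slack=0)
Line 4: ['slow', 'distance'] (min_width=13, slack=4)
Line 5: ['clean', 'or', 'number'] (min_width=15, slack=2)
Line 6: ['architect'] (min_width=9, slack=8)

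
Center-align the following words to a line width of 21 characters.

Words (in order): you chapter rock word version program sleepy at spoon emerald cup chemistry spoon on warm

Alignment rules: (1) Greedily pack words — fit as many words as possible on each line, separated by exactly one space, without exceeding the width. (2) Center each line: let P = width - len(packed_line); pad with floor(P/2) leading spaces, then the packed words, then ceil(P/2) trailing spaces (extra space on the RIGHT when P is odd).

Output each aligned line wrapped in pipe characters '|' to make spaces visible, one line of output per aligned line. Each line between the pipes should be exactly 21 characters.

Line 1: ['you', 'chapter', 'rock', 'word'] (min_width=21, slack=0)
Line 2: ['version', 'program'] (min_width=15, slack=6)
Line 3: ['sleepy', 'at', 'spoon'] (min_width=15, slack=6)
Line 4: ['emerald', 'cup', 'chemistry'] (min_width=21, slack=0)
Line 5: ['spoon', 'on', 'warm'] (min_width=13, slack=8)

Answer: |you chapter rock word|
|   version program   |
|   sleepy at spoon   |
|emerald cup chemistry|
|    spoon on warm    |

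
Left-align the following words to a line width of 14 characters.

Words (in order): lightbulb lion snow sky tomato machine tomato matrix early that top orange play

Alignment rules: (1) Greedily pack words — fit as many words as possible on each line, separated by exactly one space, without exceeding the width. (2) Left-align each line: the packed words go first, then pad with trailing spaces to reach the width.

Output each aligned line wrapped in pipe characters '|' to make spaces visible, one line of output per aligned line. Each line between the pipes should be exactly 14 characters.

Answer: |lightbulb lion|
|snow sky      |
|tomato machine|
|tomato matrix |
|early that top|
|orange play   |

Derivation:
Line 1: ['lightbulb', 'lion'] (min_width=14, slack=0)
Line 2: ['snow', 'sky'] (min_width=8, slack=6)
Line 3: ['tomato', 'machine'] (min_width=14, slack=0)
Line 4: ['tomato', 'matrix'] (min_width=13, slack=1)
Line 5: ['early', 'that', 'top'] (min_width=14, slack=0)
Line 6: ['orange', 'play'] (min_width=11, slack=3)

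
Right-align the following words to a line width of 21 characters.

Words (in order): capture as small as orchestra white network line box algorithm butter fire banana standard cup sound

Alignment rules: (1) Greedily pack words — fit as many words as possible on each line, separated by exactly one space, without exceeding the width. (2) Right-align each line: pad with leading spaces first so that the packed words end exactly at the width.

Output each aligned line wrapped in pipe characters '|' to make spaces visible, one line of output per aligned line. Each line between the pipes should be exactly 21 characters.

Answer: |  capture as small as|
|      orchestra white|
|     network line box|
|algorithm butter fire|
|  banana standard cup|
|                sound|

Derivation:
Line 1: ['capture', 'as', 'small', 'as'] (min_width=19, slack=2)
Line 2: ['orchestra', 'white'] (min_width=15, slack=6)
Line 3: ['network', 'line', 'box'] (min_width=16, slack=5)
Line 4: ['algorithm', 'butter', 'fire'] (min_width=21, slack=0)
Line 5: ['banana', 'standard', 'cup'] (min_width=19, slack=2)
Line 6: ['sound'] (min_width=5, slack=16)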